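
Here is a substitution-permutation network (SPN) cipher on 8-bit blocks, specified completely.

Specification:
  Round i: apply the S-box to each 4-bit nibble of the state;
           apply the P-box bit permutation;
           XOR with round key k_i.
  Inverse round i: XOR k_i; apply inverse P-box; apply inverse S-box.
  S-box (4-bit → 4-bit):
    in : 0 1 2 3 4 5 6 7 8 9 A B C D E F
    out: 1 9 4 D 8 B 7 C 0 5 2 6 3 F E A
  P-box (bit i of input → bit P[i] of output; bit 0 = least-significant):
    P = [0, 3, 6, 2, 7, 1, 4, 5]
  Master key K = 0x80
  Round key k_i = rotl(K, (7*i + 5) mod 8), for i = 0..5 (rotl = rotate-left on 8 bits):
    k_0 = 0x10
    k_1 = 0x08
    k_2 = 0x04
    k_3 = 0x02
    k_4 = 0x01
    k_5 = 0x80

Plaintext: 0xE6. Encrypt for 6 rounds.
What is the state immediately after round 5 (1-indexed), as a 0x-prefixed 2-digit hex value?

s_0 = plaintext = 0xE6
s_1 = Round(s_0, k_0) = 0x6B
s_2 = Round(s_1, k_1) = 0xD2
s_3 = Round(s_2, k_2) = 0xF6
s_4 = Round(s_3, k_3) = 0x69
s_5 = Round(s_4, k_4) = 0xD2
s_6 = Round(s_5, k_5) = 0x72

0xD2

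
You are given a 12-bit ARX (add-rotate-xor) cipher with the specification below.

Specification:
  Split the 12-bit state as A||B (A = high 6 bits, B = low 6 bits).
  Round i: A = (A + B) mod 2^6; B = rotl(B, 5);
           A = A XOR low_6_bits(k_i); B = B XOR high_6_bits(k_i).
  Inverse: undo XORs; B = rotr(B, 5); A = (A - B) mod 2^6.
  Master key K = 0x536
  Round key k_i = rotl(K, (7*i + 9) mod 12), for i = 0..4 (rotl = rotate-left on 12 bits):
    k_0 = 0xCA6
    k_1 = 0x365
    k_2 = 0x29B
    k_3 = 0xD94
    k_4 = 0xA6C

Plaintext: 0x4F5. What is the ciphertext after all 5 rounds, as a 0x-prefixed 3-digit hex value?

0xB99

s_0 = plaintext = 0x4F5
s_1 = Round(s_0, k_0) = 0xB88
s_2 = Round(s_1, k_1) = 0x4C9
s_3 = Round(s_2, k_2) = 0x1EE
s_4 = Round(s_3, k_3) = 0x861
s_5 = Round(s_4, k_4) = 0xB99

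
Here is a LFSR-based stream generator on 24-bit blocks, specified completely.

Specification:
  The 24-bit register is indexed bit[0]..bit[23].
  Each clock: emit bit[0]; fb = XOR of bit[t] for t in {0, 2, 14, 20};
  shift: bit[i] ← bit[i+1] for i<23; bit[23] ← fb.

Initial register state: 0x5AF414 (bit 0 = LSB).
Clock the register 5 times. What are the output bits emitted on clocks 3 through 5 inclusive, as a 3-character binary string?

101

reg_0 = 0x5AF414
clock 1: out=0, reg = 0xAD7A0A
clock 2: out=0, reg = 0xD6BD05
clock 3: out=1, reg = 0xEB5E82
clock 4: out=0, reg = 0xF5AF41
clock 5: out=1, reg = 0x7AD7A0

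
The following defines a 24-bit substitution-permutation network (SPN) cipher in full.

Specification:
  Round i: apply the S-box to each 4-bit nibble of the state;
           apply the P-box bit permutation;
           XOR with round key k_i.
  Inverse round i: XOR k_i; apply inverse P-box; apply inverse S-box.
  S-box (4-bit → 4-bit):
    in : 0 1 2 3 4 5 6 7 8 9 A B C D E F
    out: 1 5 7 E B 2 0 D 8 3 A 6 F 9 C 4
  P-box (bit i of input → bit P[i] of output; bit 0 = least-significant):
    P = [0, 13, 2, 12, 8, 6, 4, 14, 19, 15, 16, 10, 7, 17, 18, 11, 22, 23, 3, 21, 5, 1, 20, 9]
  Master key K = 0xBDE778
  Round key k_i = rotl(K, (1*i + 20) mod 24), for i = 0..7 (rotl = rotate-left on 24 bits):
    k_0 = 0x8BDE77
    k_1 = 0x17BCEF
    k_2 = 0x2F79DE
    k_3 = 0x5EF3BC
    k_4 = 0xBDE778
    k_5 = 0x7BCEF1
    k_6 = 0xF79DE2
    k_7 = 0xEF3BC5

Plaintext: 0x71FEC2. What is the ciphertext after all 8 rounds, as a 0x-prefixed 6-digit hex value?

0xFAE623

s_0 = plaintext = 0x71FEC2
s_1 = Round(s_0, k_0) = 0xDEB90A
s_2 = Round(s_1, k_1) = 0x390FC7
s_3 = Round(s_2, k_2) = 0xFE2A09
s_4 = Round(s_3, k_3) = 0x685635
s_5 = Round(s_4, k_4) = 0x9F8728
s_6 = Round(s_5, k_5) = 0x72D38B
s_7 = Round(s_6, k_6) = 0x26734E
s_8 = Round(s_7, k_7) = 0xFAE623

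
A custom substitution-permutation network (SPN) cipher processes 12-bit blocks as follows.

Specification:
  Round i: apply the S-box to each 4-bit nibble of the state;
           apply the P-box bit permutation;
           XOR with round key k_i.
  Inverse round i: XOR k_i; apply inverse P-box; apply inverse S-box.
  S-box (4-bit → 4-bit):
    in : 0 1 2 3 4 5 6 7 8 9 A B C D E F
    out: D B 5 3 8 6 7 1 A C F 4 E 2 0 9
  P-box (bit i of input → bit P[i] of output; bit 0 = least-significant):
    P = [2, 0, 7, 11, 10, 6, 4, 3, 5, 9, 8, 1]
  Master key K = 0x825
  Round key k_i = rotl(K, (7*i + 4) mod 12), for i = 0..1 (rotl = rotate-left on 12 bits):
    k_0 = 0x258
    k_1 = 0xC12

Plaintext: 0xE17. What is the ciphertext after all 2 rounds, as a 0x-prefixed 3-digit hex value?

0x37A

s_0 = plaintext = 0xE17
s_1 = Round(s_0, k_0) = 0x614
s_2 = Round(s_1, k_1) = 0x37A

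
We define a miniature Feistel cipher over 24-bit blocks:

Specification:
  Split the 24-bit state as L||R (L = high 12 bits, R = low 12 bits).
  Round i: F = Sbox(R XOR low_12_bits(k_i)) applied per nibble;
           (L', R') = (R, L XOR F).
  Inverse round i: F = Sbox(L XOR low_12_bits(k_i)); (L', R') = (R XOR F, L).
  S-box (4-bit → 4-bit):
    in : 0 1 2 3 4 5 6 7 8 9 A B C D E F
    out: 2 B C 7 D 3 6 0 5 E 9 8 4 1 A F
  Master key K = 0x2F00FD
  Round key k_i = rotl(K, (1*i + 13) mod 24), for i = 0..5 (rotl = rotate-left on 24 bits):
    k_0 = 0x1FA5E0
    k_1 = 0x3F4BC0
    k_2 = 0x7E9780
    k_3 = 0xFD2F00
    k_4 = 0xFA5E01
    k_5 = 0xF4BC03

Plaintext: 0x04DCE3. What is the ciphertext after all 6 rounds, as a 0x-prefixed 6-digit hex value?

0xF77590

s_0 = plaintext = 0x04DCE3
s_1 = Round(s_0, k_0) = 0xCE3E6A
s_2 = Round(s_1, k_1) = 0xE6AF7A
s_3 = Round(s_2, k_2) = 0xF7AB93
s_4 = Round(s_3, k_3) = 0xB9329D
s_5 = Round(s_4, k_4) = 0x29DF77
s_6 = Round(s_5, k_5) = 0xF77590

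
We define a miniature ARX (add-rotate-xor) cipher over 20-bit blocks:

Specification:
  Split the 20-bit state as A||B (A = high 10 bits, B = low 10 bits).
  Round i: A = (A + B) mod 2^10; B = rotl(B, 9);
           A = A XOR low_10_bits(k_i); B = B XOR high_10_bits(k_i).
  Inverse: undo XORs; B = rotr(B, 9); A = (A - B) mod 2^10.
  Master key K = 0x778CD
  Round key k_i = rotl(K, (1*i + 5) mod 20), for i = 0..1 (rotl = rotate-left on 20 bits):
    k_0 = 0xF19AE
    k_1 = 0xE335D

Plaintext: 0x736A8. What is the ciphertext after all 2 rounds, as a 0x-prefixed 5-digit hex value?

0xCC2C5

s_0 = plaintext = 0x736A8
s_1 = Round(s_0, k_0) = 0x76E92
s_2 = Round(s_1, k_1) = 0xCC2C5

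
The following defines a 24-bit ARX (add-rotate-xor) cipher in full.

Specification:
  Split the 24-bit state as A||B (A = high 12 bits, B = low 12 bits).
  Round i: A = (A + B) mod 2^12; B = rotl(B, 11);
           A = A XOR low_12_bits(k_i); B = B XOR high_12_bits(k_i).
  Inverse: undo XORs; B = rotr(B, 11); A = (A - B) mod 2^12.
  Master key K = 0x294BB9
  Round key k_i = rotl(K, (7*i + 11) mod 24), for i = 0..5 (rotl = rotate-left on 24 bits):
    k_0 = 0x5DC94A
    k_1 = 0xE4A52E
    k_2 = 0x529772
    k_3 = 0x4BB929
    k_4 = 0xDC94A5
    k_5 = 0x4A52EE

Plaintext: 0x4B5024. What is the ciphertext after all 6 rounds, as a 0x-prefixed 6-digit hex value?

s_0 = plaintext = 0x4B5024
s_1 = Round(s_0, k_0) = 0xD935CE
s_2 = Round(s_1, k_1) = 0x64FCAD
s_3 = Round(s_2, k_2) = 0x58EB7F
s_4 = Round(s_3, k_3) = 0x824904
s_5 = Round(s_4, k_4) = 0x58D94B
s_6 = Round(s_5, k_5) = 0xC36800

0xC36800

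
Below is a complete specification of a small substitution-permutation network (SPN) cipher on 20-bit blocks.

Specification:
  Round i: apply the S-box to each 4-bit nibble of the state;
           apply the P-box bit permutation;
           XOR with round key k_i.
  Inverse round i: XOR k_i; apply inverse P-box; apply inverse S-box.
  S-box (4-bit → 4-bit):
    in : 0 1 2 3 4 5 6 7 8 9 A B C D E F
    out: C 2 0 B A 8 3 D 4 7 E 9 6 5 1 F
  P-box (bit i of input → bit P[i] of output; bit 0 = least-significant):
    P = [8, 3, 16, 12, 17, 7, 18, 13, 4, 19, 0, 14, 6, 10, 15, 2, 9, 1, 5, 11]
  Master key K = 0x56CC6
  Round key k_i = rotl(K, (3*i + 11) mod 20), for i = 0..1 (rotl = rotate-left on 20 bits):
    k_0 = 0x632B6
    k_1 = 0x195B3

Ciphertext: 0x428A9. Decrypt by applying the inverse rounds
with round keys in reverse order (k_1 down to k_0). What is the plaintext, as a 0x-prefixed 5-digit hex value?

0x0C734

s_0 = ciphertext = 0x428A9
s_1 = InvRound(s_0, k_1) = 0x4CE0F
s_2 = InvRound(s_1, k_0) = 0x0C734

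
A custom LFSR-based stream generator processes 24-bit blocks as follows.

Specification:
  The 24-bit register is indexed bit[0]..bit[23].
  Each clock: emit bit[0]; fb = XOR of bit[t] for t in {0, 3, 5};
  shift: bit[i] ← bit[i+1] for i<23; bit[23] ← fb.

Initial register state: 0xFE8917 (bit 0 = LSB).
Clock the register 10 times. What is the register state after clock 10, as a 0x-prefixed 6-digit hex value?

0x1F7FA2

reg_0 = 0xFE8917
clock 1: out=1, reg = 0xFF448B
clock 2: out=1, reg = 0x7FA245
clock 3: out=1, reg = 0xBFD122
clock 4: out=0, reg = 0xDFE891
clock 5: out=1, reg = 0xEFF448
clock 6: out=0, reg = 0xF7FA24
clock 7: out=0, reg = 0xFBFD12
clock 8: out=0, reg = 0x7DFE89
clock 9: out=1, reg = 0x3EFF44
clock 10: out=0, reg = 0x1F7FA2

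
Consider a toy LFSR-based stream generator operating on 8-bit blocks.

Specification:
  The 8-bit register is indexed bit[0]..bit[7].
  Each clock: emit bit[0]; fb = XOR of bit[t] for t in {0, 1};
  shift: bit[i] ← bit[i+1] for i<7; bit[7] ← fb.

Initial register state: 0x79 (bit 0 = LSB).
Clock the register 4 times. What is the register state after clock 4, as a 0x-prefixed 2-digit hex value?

reg_0 = 0x79
clock 1: out=1, reg = 0xBC
clock 2: out=0, reg = 0x5E
clock 3: out=0, reg = 0xAF
clock 4: out=1, reg = 0x57

0x57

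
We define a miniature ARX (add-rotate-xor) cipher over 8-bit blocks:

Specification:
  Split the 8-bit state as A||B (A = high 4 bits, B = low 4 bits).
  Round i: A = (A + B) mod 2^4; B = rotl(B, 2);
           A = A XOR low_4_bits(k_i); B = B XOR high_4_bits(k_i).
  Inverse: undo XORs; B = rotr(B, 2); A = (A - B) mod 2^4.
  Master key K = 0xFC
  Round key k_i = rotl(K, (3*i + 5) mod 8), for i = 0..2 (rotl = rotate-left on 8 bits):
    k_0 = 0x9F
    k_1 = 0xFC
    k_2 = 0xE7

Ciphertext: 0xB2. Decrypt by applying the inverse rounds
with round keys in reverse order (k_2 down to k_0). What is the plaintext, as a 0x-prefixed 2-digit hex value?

s_0 = ciphertext = 0xB2
s_1 = InvRound(s_0, k_2) = 0x93
s_2 = InvRound(s_1, k_1) = 0x23
s_3 = InvRound(s_2, k_0) = 0x3A

0x3A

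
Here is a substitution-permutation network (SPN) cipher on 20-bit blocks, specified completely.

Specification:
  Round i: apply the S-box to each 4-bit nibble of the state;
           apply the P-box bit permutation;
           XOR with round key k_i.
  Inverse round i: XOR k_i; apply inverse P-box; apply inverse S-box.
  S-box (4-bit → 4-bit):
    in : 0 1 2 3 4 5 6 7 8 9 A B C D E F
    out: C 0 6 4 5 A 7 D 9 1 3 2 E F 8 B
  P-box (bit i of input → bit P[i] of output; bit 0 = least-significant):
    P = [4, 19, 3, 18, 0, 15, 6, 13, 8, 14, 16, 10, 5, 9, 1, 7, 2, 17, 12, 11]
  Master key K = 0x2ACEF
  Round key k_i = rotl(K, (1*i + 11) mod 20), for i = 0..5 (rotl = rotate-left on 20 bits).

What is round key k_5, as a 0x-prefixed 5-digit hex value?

0xF2ACE

K = 0x2ACEF
k_0 = rotl(K, (1*0+11) mod 20) = rotl(K, 11) = 0x77956
k_1 = rotl(K, (1*1+11) mod 20) = rotl(K, 12) = 0xEF2AC
k_2 = rotl(K, (1*2+11) mod 20) = rotl(K, 13) = 0xDE559
k_3 = rotl(K, (1*3+11) mod 20) = rotl(K, 14) = 0xBCAB3
k_4 = rotl(K, (1*4+11) mod 20) = rotl(K, 15) = 0x79567
k_5 = rotl(K, (1*5+11) mod 20) = rotl(K, 16) = 0xF2ACE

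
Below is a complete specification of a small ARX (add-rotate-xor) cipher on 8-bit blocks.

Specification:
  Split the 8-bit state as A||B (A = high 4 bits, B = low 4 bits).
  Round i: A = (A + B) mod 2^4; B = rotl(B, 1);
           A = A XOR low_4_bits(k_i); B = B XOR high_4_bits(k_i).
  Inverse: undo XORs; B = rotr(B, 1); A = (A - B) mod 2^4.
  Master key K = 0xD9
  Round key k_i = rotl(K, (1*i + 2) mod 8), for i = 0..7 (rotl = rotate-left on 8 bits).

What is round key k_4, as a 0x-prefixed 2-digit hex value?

K = 0xD9
k_0 = rotl(K, (1*0+2) mod 8) = rotl(K, 2) = 0x67
k_1 = rotl(K, (1*1+2) mod 8) = rotl(K, 3) = 0xCE
k_2 = rotl(K, (1*2+2) mod 8) = rotl(K, 4) = 0x9D
k_3 = rotl(K, (1*3+2) mod 8) = rotl(K, 5) = 0x3B
k_4 = rotl(K, (1*4+2) mod 8) = rotl(K, 6) = 0x76

0x76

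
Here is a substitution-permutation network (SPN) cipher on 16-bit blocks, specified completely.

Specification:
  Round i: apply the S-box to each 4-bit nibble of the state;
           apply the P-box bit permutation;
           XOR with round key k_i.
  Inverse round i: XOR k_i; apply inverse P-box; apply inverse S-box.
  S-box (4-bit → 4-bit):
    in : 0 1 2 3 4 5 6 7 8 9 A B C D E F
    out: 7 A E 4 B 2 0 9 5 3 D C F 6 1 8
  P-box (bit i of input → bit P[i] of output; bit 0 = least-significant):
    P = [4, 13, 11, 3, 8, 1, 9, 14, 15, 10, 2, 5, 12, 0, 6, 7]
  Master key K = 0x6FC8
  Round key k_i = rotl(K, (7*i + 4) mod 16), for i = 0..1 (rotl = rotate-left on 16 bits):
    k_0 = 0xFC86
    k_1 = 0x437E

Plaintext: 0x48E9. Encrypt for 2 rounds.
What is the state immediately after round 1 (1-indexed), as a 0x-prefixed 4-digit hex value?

0x4D13

s_0 = plaintext = 0x48E9
s_1 = Round(s_0, k_0) = 0x4D13
s_2 = Round(s_1, k_1) = 0x1FF9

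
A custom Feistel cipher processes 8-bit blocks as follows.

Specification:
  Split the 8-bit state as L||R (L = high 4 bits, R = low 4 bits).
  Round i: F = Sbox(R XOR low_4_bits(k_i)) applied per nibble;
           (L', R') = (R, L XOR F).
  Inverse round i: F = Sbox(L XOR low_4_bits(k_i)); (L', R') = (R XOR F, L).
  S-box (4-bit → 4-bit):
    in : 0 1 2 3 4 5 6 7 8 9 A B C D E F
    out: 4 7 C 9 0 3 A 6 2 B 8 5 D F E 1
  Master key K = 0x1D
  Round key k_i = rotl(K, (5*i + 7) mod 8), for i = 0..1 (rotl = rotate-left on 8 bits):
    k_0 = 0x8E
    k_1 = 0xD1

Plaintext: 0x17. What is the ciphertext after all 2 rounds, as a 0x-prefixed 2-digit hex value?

s_0 = plaintext = 0x17
s_1 = Round(s_0, k_0) = 0x7A
s_2 = Round(s_1, k_1) = 0xA2

0xA2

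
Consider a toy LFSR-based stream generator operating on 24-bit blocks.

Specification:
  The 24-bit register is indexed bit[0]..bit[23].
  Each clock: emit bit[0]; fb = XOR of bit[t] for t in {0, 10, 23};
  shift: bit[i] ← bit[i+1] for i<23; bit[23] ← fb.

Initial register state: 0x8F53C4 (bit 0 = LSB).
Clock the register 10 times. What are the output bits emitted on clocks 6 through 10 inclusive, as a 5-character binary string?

reg_0 = 0x8F53C4
clock 1: out=0, reg = 0xC7A9E2
clock 2: out=0, reg = 0xE3D4F1
clock 3: out=1, reg = 0xF1EA78
clock 4: out=0, reg = 0xF8F53C
clock 5: out=0, reg = 0x7C7A9E
clock 6: out=0, reg = 0x3E3D4F
clock 7: out=1, reg = 0x1F1EA7
clock 8: out=1, reg = 0x0F8F53
clock 9: out=1, reg = 0x07C7A9
clock 10: out=1, reg = 0x03E3D4

01111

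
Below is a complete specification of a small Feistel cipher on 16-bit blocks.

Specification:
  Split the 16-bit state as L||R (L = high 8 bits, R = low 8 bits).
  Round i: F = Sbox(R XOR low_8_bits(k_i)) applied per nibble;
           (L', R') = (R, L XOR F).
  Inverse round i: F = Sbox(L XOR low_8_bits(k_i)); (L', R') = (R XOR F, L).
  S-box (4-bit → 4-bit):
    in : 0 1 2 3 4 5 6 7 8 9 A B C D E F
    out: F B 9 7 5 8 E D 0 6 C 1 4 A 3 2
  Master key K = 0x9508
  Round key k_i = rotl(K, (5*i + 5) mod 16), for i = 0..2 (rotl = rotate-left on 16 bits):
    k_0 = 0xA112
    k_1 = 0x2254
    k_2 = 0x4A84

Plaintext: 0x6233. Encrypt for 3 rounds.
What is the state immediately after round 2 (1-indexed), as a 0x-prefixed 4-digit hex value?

0xF9F9

s_0 = plaintext = 0x6233
s_1 = Round(s_0, k_0) = 0x33F9
s_2 = Round(s_1, k_1) = 0xF9F9
s_3 = Round(s_2, k_2) = 0xF923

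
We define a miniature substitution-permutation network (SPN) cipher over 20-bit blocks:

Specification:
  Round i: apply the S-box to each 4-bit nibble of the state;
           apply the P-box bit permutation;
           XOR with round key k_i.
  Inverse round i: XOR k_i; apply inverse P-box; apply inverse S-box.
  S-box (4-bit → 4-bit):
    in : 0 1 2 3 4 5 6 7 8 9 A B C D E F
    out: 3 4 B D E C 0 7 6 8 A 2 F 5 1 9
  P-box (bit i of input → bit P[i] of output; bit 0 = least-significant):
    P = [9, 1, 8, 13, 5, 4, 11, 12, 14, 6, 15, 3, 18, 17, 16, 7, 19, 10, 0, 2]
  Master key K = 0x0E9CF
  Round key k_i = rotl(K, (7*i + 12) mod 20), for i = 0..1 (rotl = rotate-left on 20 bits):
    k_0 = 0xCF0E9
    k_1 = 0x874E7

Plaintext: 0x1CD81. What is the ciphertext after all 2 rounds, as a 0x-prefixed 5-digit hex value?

0xD795D

s_0 = plaintext = 0x1CD81
s_1 = Round(s_0, k_0) = 0xB3978
s_2 = Round(s_1, k_1) = 0xD795D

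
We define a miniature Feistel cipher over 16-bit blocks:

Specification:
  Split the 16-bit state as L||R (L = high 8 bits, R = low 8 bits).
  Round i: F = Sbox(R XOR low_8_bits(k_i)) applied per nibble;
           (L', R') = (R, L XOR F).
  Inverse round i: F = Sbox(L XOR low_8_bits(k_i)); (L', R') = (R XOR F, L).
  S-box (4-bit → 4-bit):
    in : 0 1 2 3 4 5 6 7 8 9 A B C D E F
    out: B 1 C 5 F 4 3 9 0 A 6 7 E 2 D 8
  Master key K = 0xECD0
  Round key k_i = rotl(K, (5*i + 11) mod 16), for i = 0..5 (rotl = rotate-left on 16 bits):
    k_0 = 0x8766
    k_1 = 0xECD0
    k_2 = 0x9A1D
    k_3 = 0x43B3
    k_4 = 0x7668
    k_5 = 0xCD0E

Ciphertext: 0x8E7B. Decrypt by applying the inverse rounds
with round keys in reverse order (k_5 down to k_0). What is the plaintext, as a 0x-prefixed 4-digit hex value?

s_0 = ciphertext = 0x8E7B
s_1 = InvRound(s_0, k_5) = 0x708E
s_2 = InvRound(s_1, k_4) = 0x9E70
s_3 = InvRound(s_2, k_3) = 0xB29E
s_4 = InvRound(s_3, k_2) = 0xF6B2
s_5 = InvRound(s_4, k_1) = 0x71F6
s_6 = InvRound(s_5, k_0) = 0xEF71

0xEF71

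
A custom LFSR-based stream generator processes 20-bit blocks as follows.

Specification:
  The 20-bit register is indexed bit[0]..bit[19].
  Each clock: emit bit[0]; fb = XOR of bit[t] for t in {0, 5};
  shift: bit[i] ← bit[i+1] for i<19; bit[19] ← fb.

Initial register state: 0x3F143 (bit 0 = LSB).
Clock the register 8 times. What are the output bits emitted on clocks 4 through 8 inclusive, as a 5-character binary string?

00010

reg_0 = 0x3F143
clock 1: out=1, reg = 0x9F8A1
clock 2: out=1, reg = 0x4FC50
clock 3: out=0, reg = 0x27E28
clock 4: out=0, reg = 0x93F14
clock 5: out=0, reg = 0x49F8A
clock 6: out=0, reg = 0x24FC5
clock 7: out=1, reg = 0x927E2
clock 8: out=0, reg = 0xC93F1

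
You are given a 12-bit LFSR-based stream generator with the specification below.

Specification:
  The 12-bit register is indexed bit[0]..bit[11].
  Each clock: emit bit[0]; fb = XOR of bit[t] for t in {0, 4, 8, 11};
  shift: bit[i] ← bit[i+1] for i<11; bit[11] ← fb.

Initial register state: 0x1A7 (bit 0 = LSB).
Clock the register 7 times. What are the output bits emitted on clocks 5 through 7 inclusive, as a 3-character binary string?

reg_0 = 0x1A7
clock 1: out=1, reg = 0x0D3
clock 2: out=1, reg = 0x069
clock 3: out=1, reg = 0x834
clock 4: out=0, reg = 0x41A
clock 5: out=0, reg = 0xA0D
clock 6: out=1, reg = 0x506
clock 7: out=0, reg = 0xA83

010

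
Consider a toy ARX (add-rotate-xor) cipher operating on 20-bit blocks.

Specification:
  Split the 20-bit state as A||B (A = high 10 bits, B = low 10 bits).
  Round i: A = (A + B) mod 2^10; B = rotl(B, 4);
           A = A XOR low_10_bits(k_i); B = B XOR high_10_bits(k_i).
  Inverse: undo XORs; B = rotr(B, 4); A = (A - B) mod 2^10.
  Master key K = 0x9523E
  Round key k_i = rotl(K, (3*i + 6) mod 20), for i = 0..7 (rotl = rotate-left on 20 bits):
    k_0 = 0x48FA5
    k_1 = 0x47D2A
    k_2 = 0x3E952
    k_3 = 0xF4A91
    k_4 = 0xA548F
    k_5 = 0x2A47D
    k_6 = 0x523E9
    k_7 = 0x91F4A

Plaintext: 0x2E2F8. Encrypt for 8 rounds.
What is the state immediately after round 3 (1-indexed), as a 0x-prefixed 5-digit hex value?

0x9F9A4

s_0 = plaintext = 0x2E2F8
s_1 = Round(s_0, k_0) = 0x056A8
s_2 = Round(s_1, k_1) = 0xE5F95
s_3 = Round(s_2, k_2) = 0x9F9A4
s_4 = Round(s_3, k_3) = 0xACD94
s_5 = Round(s_4, k_4) = 0x323D3
s_6 = Round(s_5, k_5) = 0x39996
s_7 = Round(s_6, k_6) = 0x6542E
s_8 = Round(s_7, k_7) = 0xA24A7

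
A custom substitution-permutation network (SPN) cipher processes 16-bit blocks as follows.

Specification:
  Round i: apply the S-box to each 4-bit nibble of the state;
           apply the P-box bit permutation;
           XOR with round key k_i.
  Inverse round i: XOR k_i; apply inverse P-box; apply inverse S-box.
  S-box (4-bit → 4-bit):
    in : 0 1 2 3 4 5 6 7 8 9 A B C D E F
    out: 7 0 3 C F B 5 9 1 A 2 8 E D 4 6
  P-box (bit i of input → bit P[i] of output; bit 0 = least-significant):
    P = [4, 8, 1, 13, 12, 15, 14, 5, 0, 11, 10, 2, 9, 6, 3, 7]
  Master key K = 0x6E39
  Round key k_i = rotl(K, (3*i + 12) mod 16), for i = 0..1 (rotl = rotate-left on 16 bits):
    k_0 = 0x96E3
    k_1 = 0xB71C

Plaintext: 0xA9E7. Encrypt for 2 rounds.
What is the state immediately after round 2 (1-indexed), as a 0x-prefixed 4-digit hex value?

0x9364

s_0 = plaintext = 0xA9E7
s_1 = Round(s_0, k_0) = 0xFEB7
s_2 = Round(s_1, k_1) = 0x9364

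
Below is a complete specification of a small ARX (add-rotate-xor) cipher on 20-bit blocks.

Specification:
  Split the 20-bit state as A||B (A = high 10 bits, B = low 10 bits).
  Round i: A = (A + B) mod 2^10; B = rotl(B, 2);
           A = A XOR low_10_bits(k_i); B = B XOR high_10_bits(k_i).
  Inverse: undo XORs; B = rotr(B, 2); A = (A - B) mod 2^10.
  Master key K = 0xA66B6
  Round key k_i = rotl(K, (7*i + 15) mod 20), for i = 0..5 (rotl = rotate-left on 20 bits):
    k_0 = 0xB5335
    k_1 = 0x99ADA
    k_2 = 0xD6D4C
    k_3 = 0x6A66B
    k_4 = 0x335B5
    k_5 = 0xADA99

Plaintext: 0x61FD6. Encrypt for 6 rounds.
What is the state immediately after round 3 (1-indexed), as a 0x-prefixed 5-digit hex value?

0x31237

s_0 = plaintext = 0x61FD6
s_1 = Round(s_0, k_0) = 0x9A18F
s_2 = Round(s_1, k_1) = 0x4B45B
s_3 = Round(s_2, k_2) = 0x31237
s_4 = Round(s_3, k_3) = 0x24177
s_5 = Round(s_4, k_4) = 0xEC910
s_6 = Round(s_5, k_5) = 0x96EF7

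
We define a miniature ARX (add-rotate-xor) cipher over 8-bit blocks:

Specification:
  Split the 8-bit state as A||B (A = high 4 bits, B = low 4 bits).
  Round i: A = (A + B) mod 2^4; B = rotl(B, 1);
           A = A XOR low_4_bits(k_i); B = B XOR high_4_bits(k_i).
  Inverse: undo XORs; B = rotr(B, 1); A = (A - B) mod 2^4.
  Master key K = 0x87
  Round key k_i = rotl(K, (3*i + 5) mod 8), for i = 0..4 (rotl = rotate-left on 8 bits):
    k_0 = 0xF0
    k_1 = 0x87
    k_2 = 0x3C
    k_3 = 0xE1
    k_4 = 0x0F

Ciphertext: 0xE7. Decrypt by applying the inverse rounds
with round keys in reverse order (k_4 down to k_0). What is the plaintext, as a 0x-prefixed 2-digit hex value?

s_0 = ciphertext = 0xE7
s_1 = InvRound(s_0, k_4) = 0x6B
s_2 = InvRound(s_1, k_3) = 0xDA
s_3 = InvRound(s_2, k_2) = 0x5C
s_4 = InvRound(s_3, k_1) = 0x02
s_5 = InvRound(s_4, k_0) = 0x2E

0x2E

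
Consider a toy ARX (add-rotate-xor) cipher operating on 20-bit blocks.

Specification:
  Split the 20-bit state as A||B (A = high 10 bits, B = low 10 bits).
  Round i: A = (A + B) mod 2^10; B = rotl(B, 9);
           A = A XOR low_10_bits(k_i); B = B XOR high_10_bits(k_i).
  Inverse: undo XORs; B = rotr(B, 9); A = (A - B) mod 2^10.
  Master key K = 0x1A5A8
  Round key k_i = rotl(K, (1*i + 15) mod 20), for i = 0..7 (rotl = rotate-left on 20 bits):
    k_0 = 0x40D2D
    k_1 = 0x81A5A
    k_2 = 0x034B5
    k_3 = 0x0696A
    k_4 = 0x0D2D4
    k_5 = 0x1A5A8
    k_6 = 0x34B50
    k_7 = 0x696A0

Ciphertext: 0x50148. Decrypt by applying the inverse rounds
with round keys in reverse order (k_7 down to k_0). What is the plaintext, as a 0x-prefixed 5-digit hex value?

0xEA332

s_0 = ciphertext = 0x50148
s_1 = InvRound(s_0, k_7) = 0x819DA
s_2 = InvRound(s_1, k_6) = 0xD1A10
s_3 = InvRound(s_2, k_5) = 0x7ECF3
s_4 = InvRound(s_3, k_4) = 0x6858E
s_5 = InvRound(s_4, k_3) = 0x68F28
s_6 = InvRound(s_5, k_2) = 0xB2E4B
s_7 = InvRound(s_6, k_1) = 0xFDC9A
s_8 = InvRound(s_7, k_0) = 0xEA332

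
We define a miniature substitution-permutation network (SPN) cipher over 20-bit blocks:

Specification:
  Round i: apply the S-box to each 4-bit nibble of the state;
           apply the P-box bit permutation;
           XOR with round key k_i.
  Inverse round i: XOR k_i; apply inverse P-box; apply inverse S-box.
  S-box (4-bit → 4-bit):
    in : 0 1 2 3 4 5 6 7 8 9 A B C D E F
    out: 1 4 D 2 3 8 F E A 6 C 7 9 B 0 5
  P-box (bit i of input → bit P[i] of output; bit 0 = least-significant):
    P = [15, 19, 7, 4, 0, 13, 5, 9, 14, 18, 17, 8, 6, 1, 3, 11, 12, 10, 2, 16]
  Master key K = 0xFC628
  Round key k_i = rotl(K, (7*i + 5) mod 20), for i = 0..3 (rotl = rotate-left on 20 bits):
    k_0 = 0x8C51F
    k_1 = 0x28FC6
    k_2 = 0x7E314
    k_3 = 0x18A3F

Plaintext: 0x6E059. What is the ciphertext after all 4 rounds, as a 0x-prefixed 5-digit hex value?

s_0 = plaintext = 0x6E059
s_1 = Round(s_0, k_0) = 0x1939B
s_2 = Round(s_1, k_1) = 0xE2F68
s_3 = Round(s_2, k_2) = 0xD896D
s_4 = Round(s_3, k_3) = 0xE340C

0xE340C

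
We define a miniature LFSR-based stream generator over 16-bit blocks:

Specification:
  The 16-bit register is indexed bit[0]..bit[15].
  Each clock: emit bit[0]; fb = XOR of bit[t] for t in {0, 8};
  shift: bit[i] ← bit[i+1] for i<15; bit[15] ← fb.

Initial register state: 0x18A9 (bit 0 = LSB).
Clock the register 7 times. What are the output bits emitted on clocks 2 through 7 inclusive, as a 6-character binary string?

001010

reg_0 = 0x18A9
clock 1: out=1, reg = 0x8C54
clock 2: out=0, reg = 0x462A
clock 3: out=0, reg = 0x2315
clock 4: out=1, reg = 0x118A
clock 5: out=0, reg = 0x88C5
clock 6: out=1, reg = 0xC462
clock 7: out=0, reg = 0x6231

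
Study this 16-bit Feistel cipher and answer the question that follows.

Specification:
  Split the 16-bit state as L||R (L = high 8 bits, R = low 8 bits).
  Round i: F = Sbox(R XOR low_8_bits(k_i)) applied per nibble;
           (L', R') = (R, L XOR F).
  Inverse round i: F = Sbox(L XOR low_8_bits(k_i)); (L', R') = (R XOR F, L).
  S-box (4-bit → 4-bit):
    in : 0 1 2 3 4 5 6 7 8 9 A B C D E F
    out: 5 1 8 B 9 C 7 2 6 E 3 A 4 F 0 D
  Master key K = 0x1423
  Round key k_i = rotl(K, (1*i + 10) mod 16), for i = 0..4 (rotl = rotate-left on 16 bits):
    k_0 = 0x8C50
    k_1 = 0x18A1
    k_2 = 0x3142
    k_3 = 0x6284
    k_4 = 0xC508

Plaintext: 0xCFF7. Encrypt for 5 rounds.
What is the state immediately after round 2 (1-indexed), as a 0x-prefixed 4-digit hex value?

0xFD33

s_0 = plaintext = 0xCFF7
s_1 = Round(s_0, k_0) = 0xF7FD
s_2 = Round(s_1, k_1) = 0xFD33
s_3 = Round(s_2, k_2) = 0x33DC
s_4 = Round(s_3, k_3) = 0xDCF5
s_5 = Round(s_4, k_4) = 0xF503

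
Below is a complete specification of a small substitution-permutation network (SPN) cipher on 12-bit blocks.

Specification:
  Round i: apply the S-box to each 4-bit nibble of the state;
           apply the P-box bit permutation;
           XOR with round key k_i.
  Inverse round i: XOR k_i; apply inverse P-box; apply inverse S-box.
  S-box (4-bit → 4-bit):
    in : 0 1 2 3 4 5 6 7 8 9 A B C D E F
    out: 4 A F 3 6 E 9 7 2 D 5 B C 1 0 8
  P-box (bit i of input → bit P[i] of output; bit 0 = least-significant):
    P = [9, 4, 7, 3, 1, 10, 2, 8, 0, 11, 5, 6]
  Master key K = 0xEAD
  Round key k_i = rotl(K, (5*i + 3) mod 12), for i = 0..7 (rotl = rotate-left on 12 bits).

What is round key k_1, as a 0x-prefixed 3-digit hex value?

K = 0xEAD
k_0 = rotl(K, (5*0+3) mod 12) = rotl(K, 3) = 0x56F
k_1 = rotl(K, (5*1+3) mod 12) = rotl(K, 8) = 0xDEA

0xDEA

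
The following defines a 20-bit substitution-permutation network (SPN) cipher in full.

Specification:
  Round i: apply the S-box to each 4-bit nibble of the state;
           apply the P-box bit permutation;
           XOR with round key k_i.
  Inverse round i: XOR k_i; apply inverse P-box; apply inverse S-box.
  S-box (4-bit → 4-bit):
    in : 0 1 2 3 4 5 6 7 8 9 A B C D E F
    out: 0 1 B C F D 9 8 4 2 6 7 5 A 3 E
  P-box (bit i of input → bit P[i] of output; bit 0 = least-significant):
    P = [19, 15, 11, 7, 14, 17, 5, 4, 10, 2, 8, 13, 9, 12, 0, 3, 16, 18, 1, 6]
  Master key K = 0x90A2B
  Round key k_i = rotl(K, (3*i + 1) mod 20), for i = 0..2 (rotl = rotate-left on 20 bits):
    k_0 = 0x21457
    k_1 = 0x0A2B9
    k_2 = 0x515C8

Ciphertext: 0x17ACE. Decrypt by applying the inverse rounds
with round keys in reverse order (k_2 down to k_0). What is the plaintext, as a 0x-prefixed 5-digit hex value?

0x7CDFD

s_0 = ciphertext = 0x17ACE
s_1 = InvRound(s_0, k_2) = 0xA1418
s_2 = InvRound(s_1, k_1) = 0x0B6A2
s_3 = InvRound(s_2, k_0) = 0x7CDFD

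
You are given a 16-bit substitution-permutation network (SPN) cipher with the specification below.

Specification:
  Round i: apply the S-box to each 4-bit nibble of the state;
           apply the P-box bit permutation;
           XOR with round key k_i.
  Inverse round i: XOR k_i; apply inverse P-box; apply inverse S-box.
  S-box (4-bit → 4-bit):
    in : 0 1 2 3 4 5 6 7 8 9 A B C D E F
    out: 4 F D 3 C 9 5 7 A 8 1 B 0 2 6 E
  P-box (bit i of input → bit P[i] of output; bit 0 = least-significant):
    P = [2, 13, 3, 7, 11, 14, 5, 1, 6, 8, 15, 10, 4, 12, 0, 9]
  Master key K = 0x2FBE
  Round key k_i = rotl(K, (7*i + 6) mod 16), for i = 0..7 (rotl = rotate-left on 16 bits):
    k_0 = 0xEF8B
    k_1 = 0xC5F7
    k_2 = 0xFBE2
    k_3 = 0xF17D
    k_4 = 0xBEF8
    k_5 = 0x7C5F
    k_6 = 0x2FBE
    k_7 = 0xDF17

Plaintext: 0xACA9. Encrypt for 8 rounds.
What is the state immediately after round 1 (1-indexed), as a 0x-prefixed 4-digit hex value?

0xE71B

s_0 = plaintext = 0xACA9
s_1 = Round(s_0, k_0) = 0xE71B
s_2 = Round(s_1, k_1) = 0x3C10
s_3 = Round(s_2, k_2) = 0xA3D8
s_4 = Round(s_3, k_3) = 0x90AD
s_5 = Round(s_4, k_4) = 0x14F8
s_6 = Round(s_5, k_5) = 0x8AEC
s_7 = Round(s_6, k_6) = 0x7DDE
s_8 = Round(s_7, k_7) = 0xAE0E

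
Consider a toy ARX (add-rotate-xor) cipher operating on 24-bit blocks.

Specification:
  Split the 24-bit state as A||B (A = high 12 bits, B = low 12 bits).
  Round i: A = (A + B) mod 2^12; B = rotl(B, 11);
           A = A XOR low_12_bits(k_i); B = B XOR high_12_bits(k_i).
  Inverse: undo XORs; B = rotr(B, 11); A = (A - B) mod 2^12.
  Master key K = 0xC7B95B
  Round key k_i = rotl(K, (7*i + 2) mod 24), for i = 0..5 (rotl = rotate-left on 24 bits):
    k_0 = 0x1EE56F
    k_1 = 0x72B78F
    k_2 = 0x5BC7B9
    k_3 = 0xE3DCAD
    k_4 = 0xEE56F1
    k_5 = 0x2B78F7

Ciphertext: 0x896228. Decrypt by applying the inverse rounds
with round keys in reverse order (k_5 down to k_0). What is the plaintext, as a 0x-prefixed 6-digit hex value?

s_0 = ciphertext = 0x896228
s_1 = InvRound(s_0, k_5) = 0xF2313E
s_2 = InvRound(s_1, k_4) = 0xA1BFB7
s_3 = InvRound(s_2, k_3) = 0x3A2314
s_4 = InvRound(s_3, k_2) = 0x6CBD50
s_5 = InvRound(s_4, k_1) = 0xC4D4F7
s_6 = InvRound(s_5, k_0) = 0xEF0A32

0xEF0A32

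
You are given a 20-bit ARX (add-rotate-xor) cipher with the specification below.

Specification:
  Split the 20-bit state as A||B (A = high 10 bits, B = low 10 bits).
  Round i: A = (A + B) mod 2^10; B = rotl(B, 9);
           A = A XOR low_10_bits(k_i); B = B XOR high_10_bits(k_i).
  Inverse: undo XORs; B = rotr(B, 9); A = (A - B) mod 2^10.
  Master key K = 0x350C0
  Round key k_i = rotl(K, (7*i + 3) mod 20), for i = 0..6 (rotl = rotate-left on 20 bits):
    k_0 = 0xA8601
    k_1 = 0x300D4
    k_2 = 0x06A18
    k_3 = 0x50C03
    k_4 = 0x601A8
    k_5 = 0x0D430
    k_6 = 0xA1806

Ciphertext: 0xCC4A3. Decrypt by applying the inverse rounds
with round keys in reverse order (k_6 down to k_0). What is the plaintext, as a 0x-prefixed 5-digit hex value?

0x3692D

s_0 = ciphertext = 0xCC4A3
s_1 = InvRound(s_0, k_6) = 0xBB04B
s_2 = InvRound(s_1, k_5) = 0x780FC
s_3 = InvRound(s_2, k_4) = 0x542F8
s_4 = InvRound(s_3, k_3) = 0x77377
s_5 = InvRound(s_4, k_2) = 0x3A6DB
s_6 = InvRound(s_5, k_1) = 0x01837
s_7 = InvRound(s_6, k_0) = 0x3692D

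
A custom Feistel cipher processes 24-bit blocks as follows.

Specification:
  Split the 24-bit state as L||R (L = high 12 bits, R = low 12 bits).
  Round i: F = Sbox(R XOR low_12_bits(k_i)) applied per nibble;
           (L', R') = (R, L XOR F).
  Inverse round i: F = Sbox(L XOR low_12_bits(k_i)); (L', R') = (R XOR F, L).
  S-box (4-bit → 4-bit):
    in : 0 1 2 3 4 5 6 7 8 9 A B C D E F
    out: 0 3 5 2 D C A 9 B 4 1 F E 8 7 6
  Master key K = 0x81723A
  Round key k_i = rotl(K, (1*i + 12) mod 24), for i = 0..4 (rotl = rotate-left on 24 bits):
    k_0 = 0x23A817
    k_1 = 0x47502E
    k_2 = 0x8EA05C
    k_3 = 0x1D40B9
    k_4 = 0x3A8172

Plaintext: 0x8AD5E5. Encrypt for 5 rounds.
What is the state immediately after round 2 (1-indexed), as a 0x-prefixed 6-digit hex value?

s_0 = plaintext = 0x8AD5E5
s_1 = Round(s_0, k_0) = 0x5E50C8
s_2 = Round(s_1, k_1) = 0x0C859F
s_3 = Round(s_2, k_2) = 0x59FC2A
s_4 = Round(s_3, k_3) = 0xC2ABDD
s_5 = Round(s_4, k_4) = 0xBDDD3C

0x0C859F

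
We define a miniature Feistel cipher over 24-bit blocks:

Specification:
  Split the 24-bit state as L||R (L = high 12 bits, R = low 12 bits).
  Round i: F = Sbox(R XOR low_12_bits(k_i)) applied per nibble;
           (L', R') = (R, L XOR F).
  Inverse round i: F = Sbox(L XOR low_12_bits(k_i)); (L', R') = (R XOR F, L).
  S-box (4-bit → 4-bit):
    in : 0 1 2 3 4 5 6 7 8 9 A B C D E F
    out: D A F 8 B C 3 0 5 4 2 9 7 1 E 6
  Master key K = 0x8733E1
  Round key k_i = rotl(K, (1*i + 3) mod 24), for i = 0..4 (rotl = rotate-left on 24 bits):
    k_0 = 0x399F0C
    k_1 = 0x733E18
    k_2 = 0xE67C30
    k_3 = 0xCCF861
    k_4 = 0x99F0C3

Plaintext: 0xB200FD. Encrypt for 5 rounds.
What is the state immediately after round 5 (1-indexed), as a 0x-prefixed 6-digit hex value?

0x6595D7

s_0 = plaintext = 0xB200FD
s_1 = Round(s_0, k_0) = 0x0FDD4A
s_2 = Round(s_1, k_1) = 0xD4A832
s_3 = Round(s_2, k_2) = 0x832695
s_4 = Round(s_3, k_3) = 0x695659
s_5 = Round(s_4, k_4) = 0x6595D7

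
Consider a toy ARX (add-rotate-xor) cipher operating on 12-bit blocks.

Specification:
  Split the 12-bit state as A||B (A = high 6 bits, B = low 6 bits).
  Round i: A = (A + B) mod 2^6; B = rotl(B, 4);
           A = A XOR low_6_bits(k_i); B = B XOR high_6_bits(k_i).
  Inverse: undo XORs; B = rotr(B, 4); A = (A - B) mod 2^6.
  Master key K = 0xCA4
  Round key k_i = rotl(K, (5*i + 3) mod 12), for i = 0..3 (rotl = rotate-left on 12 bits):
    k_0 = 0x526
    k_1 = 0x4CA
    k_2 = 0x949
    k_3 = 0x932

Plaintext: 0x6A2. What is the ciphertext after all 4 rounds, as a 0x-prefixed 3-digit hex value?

s_0 = plaintext = 0x6A2
s_1 = Round(s_0, k_0) = 0x6BC
s_2 = Round(s_1, k_1) = 0x71C
s_3 = Round(s_2, k_2) = 0xC62
s_4 = Round(s_3, k_3) = 0x84C

0x84C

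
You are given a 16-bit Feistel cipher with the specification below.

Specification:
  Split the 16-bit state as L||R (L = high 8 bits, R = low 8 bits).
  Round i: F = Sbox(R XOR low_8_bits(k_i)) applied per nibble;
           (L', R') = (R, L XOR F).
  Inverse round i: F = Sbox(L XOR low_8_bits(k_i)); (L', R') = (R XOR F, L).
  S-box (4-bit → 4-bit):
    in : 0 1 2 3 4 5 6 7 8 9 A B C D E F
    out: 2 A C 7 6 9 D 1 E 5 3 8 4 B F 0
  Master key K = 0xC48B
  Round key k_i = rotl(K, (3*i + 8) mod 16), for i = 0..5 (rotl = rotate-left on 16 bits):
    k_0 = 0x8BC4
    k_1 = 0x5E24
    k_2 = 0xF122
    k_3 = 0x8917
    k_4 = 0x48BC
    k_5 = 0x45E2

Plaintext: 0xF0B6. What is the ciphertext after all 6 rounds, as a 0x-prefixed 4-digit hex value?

s_0 = plaintext = 0xF0B6
s_1 = Round(s_0, k_0) = 0xB6EC
s_2 = Round(s_1, k_1) = 0xECF8
s_3 = Round(s_2, k_2) = 0xF85F
s_4 = Round(s_3, k_3) = 0x5F96
s_5 = Round(s_4, k_4) = 0x969C
s_6 = Round(s_5, k_5) = 0x9C89

0x9C89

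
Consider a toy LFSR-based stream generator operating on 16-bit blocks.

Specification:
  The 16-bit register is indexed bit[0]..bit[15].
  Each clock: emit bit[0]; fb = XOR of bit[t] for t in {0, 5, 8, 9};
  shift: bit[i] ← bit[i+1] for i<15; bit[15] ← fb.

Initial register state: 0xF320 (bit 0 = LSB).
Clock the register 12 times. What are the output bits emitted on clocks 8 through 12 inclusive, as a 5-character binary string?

reg_0 = 0xF320
clock 1: out=0, reg = 0xF990
clock 2: out=0, reg = 0xFCC8
clock 3: out=0, reg = 0x7E64
clock 4: out=0, reg = 0x3F32
clock 5: out=0, reg = 0x9F99
clock 6: out=1, reg = 0xCFCC
clock 7: out=0, reg = 0x67E6
clock 8: out=0, reg = 0xB3F3
clock 9: out=1, reg = 0x59F9
clock 10: out=1, reg = 0xACFC
clock 11: out=0, reg = 0xD67E
clock 12: out=0, reg = 0x6B3F

01100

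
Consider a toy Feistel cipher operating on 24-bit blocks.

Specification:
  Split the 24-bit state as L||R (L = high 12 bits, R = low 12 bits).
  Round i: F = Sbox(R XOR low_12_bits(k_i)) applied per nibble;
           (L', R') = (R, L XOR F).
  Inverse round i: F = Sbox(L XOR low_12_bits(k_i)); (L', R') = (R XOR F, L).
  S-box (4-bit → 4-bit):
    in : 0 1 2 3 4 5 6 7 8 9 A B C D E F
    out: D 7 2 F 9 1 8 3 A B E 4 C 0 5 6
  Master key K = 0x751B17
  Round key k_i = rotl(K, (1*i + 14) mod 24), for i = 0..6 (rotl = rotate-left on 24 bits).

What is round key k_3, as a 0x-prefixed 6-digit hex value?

K = 0x751B17
k_0 = rotl(K, (1*0+14) mod 24) = rotl(K, 14) = 0xC5DD46
k_1 = rotl(K, (1*1+14) mod 24) = rotl(K, 15) = 0x8BBA8D
k_2 = rotl(K, (1*2+14) mod 24) = rotl(K, 16) = 0x17751B
k_3 = rotl(K, (1*3+14) mod 24) = rotl(K, 17) = 0x2EEA36

0x2EEA36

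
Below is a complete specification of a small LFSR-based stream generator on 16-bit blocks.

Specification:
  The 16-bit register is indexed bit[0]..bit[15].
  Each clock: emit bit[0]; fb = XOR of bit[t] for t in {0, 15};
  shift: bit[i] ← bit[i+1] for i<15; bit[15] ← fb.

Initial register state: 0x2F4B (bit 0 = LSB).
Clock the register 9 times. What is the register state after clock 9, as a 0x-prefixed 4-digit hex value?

0x9C97

reg_0 = 0x2F4B
clock 1: out=1, reg = 0x97A5
clock 2: out=1, reg = 0x4BD2
clock 3: out=0, reg = 0x25E9
clock 4: out=1, reg = 0x92F4
clock 5: out=0, reg = 0xC97A
clock 6: out=0, reg = 0xE4BD
clock 7: out=1, reg = 0x725E
clock 8: out=0, reg = 0x392F
clock 9: out=1, reg = 0x9C97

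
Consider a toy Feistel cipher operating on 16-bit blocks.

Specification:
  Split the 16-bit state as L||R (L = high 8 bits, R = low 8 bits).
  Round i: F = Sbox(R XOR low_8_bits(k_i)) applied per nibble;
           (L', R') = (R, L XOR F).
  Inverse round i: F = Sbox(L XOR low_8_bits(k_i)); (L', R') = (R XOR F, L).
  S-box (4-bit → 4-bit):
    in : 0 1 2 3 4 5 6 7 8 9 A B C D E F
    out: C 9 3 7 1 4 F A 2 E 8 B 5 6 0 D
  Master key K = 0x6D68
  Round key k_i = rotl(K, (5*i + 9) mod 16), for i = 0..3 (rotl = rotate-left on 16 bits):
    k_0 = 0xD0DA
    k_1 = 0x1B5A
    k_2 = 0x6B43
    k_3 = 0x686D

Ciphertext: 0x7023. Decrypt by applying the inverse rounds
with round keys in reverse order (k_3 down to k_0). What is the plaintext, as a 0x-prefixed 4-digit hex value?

s_0 = ciphertext = 0x7023
s_1 = InvRound(s_0, k_3) = 0xB570
s_2 = InvRound(s_1, k_2) = 0xAFB5
s_3 = InvRound(s_2, k_1) = 0x61AF
s_4 = InvRound(s_3, k_0) = 0x1461

0x1461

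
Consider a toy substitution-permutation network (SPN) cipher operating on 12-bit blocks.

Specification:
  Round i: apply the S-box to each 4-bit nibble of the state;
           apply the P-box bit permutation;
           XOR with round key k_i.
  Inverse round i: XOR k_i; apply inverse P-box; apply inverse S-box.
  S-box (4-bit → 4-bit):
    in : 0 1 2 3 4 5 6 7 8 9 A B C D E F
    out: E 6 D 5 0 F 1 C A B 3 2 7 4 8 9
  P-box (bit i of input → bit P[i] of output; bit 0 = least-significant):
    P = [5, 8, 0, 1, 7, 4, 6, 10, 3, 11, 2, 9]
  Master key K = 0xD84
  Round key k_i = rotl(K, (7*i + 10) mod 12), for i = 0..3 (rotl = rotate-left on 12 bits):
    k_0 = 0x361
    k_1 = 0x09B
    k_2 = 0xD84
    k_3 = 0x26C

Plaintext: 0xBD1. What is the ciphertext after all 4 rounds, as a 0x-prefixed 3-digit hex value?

s_0 = plaintext = 0xBD1
s_1 = Round(s_0, k_0) = 0xA20
s_2 = Round(s_1, k_1) = 0xD50
s_3 = Round(s_2, k_2) = 0x853
s_4 = Round(s_3, k_3) = 0xC9D

0xC9D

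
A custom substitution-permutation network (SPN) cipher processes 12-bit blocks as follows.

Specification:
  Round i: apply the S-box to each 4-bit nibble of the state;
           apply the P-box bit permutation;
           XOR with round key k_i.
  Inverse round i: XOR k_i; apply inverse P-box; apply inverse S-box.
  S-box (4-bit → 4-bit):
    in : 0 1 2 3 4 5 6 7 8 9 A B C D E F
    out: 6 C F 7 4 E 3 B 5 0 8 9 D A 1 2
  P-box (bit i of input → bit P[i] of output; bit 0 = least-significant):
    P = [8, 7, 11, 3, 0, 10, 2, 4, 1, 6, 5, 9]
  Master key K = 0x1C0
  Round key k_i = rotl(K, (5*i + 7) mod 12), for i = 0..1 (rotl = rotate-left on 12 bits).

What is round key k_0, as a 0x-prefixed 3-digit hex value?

0x00E

K = 0x1C0
k_0 = rotl(K, (5*0+7) mod 12) = rotl(K, 7) = 0x00E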